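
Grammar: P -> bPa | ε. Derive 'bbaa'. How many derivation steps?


Derivation: P => bPa => bbPaa => bbaa
Steps: 3


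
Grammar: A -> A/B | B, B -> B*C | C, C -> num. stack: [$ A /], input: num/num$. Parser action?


no handle ('A/' is not any RHS); shift 'num'
Action: shift


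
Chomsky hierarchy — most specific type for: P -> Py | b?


Left-linear: every RHS is a terminal or one nonterminal followed by a terminal
Classification: Type 3 (Regular)


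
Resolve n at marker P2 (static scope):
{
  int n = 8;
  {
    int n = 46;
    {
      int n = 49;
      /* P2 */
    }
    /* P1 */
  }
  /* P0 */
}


n declared in the same block as P2
n = 49


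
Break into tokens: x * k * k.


Scan left to right, longest-match per lexeme
Tokens: ID(x), OP(*), ID(k), OP(*), ID(k)


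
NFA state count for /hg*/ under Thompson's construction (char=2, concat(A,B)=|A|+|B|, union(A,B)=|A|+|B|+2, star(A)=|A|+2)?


Syntax tree has 2 char leaf(s), 0 union(s), 1 star(s)
chars contribute 2×2 = 4; each union adds +2; each star adds +2
Total: 4 + 0 + 2 = 6 states


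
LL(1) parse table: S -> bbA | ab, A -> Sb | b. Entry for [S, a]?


For [S, a]: 'a' ∈ FIRST(ab)
Entry: S -> ab


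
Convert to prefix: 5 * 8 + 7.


left-to-right (same/higher precedence on left): tree is (+ (* 5 8) 7)
Prefix: + * 5 8 7


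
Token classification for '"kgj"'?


Pattern: double-quoted sequence
Type: STRING_LITERAL


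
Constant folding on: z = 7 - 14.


7 - 14 = -7 at compile time
Optimized: z = -7


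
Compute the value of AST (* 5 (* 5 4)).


Evaluate inner: (* 5 4) = 20
Evaluate root: (* 5 20) = 100
Result: 100


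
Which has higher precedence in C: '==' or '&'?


'==' is equality (level 6); '&' is bitwise AND (level 5)
Higher level binds tighter
'==' has higher precedence than '&'


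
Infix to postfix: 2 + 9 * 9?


* has higher precedence, evaluate 9*9 first
Postfix: 2 9 9 * +


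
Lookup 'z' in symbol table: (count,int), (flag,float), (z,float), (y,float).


Lookup 'z' → type float


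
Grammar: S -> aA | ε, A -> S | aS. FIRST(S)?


Per alternative of S: FIRST(aA) = {a}; FIRST(ε) = {ε}
FIRST(S) = {a, ε}


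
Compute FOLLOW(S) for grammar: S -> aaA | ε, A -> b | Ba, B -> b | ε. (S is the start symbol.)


$ ∈ FOLLOW(S). For each A -> αBβ: add FIRST(β)\{ε} to FOLLOW(B); if β nullable, add FOLLOW(A).
FOLLOW(S) = {$}


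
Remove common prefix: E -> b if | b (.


Common prefix: 'b'
Factored: E -> b E', E' -> if | (


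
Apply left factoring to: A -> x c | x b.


Common prefix: 'x'
Factored: A -> x A', A' -> c | b


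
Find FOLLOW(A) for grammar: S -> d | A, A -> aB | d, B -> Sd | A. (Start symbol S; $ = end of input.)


$ ∈ FOLLOW(S). For each A -> αBβ: add FIRST(β)\{ε} to FOLLOW(B); if β nullable, add FOLLOW(A).
FOLLOW(A) = {$, d}


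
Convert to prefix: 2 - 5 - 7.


left-to-right (same/higher precedence on left): tree is (- (- 2 5) 7)
Prefix: - - 2 5 7


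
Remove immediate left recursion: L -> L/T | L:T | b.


Left-recursive alternatives: L/T, L:T; non-recursive: b
Introduce L': L -> bL', L' -> /TL' | :TL' | ε


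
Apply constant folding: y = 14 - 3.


14 - 3 = 11 at compile time
Optimized: y = 11


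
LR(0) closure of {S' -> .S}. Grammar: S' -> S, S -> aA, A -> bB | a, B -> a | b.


Start: S' -> .S
For each item with dot before a nonterminal B, add B -> .γ for every B-production
Closure: [S' -> .S, S -> .aA]


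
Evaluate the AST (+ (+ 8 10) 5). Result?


Evaluate inner: (+ 8 10) = 18
Evaluate root: (+ 18 5) = 23
Result: 23


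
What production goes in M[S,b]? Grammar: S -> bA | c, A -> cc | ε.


For [S, b]: 'b' ∈ FIRST(bA)
Entry: S -> bA


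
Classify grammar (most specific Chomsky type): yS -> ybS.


LHS has context (more than one symbol) and |LHS| ≤ |RHS|
Classification: Type 1 (Context-Sensitive)


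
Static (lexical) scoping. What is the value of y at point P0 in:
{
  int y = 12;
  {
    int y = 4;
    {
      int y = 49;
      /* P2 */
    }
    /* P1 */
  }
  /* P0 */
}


y declared in the same block as P0
y = 12


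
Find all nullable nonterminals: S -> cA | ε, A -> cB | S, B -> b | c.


A nonterminal is nullable iff some alternative derives ε (directly, or every symbol in it is nullable)
Nullable: {A, S}


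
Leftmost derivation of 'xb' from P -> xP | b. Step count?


Derivation: P => xP => xb
Steps: 2


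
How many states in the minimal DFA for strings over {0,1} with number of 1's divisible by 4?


Track (count of 1) mod 4: states 0..3, accept at 0
Minimal DFA: 4 states


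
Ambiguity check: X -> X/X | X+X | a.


'a/a+a' has two parse trees (no precedence encoded between / and +)
Ambiguous


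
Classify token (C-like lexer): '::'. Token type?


Pattern: operator symbol
Type: OPERATOR


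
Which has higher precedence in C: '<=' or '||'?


'<=' is relational (level 7); '||' is logical OR (level 1)
Higher level binds tighter
'<=' has higher precedence than '||'


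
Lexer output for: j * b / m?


Scan left to right, longest-match per lexeme
Tokens: ID(j), OP(*), ID(b), OP(/), ID(m)


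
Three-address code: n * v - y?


Break into single-operator statements:
t1 = n * v
t2 = t1 - y


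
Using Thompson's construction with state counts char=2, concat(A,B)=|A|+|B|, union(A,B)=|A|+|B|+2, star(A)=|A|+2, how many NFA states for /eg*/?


Syntax tree has 2 char leaf(s), 0 union(s), 1 star(s)
chars contribute 2×2 = 4; each union adds +2; each star adds +2
Total: 4 + 0 + 2 = 6 states


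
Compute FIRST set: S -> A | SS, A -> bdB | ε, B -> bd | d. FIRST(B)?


Per alternative of B: FIRST(bd) = {b}; FIRST(d) = {d}
FIRST(B) = {b, d}


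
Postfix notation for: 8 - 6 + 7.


Left to right (same or higher precedence on left)
Postfix: 8 6 - 7 +


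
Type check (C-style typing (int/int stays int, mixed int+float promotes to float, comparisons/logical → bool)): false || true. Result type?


Operand types: bool || bool
Rule: logical operators take bool operands and yield bool
Result type: bool


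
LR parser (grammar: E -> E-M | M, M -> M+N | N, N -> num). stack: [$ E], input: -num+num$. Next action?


shift '-' to continue E -> E-M
Action: shift


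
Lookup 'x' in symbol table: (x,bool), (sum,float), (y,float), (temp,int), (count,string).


Lookup 'x' → type bool


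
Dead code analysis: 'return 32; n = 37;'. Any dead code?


statement follows a return and is unreachable
Dead: 'n = 37'


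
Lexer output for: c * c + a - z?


Scan left to right, longest-match per lexeme
Tokens: ID(c), OP(*), ID(c), OP(+), ID(a), OP(-), ID(z)


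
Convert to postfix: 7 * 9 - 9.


Left to right (same or higher precedence on left)
Postfix: 7 9 * 9 -


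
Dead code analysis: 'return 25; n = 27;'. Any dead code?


statement follows a return and is unreachable
Dead: 'n = 27'


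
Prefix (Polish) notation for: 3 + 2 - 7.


left-to-right (same/higher precedence on left): tree is (- (+ 3 2) 7)
Prefix: - + 3 2 7


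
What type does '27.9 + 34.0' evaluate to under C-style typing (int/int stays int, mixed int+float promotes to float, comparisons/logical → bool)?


Operand types: float + float
Rule: mixed int/float promotes to float; int/int stays int
Result type: float


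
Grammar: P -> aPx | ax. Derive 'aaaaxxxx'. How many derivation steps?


Derivation: P => aPx => aaPxx => aaaPxxx => aaaaxxxx
Steps: 4


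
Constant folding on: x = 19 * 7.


19 * 7 = 133 at compile time
Optimized: x = 133


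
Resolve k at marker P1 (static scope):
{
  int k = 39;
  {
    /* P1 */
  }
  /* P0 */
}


P1's block does not declare k; resolves to the enclosing declaration at depth 0
k = 39


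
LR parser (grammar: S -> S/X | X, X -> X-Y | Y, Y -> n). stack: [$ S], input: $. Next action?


start symbol S on stack, input exhausted
Action: accept


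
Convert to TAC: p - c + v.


Break into single-operator statements:
t1 = p - c
t2 = t1 + v


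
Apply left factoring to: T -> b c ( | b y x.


Common prefix: 'b'
Factored: T -> b T', T' -> c ( | y x


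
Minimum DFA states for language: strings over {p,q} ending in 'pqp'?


Track the longest suffix of input matching a prefix of 'pqp': 4 classes (prefixes of length 0..3)
Minimal DFA: 4 states


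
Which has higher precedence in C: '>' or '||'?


'>' is relational (level 7); '||' is logical OR (level 1)
Higher level binds tighter
'>' has higher precedence than '||'


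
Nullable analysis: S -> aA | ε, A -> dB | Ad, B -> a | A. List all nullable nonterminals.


A nonterminal is nullable iff some alternative derives ε (directly, or every symbol in it is nullable)
Nullable: {S}


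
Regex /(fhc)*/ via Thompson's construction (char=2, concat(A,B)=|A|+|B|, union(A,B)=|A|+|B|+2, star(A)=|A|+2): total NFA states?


Syntax tree has 3 char leaf(s), 0 union(s), 1 star(s)
chars contribute 3×2 = 6; each union adds +2; each star adds +2
Total: 6 + 0 + 2 = 8 states


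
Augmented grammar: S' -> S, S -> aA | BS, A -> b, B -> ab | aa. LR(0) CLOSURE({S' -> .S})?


Start: S' -> .S
For each item with dot before a nonterminal B, add B -> .γ for every B-production
Closure: [S' -> .S, S -> .aA, S -> .BS, B -> .ab, B -> .aa]


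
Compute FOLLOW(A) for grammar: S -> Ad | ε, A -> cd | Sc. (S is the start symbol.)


$ ∈ FOLLOW(S). For each A -> αBβ: add FIRST(β)\{ε} to FOLLOW(B); if β nullable, add FOLLOW(A).
FOLLOW(A) = {d}


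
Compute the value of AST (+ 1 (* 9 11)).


Evaluate inner: (* 9 11) = 99
Evaluate root: (+ 1 99) = 100
Result: 100


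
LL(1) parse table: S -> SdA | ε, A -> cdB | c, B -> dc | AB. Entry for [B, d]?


For [B, d]: 'd' ∈ FIRST(dc)
Entry: B -> dc


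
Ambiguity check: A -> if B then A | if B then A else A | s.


dangling else: 'if B then if B then s else s' parses two ways
Ambiguous


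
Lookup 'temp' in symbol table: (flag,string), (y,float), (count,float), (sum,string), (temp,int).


Lookup 'temp' → type int


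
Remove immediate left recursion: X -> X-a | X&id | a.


Left-recursive alternatives: X-a, X&id; non-recursive: a
Introduce X': X -> aX', X' -> -aX' | &idX' | ε


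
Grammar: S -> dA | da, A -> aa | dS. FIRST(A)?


Per alternative of A: FIRST(aa) = {a}; FIRST(dS) = {d}
FIRST(A) = {a, d}


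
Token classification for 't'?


Pattern: letter/underscore followed by alphanumerics, not a keyword
Type: IDENTIFIER


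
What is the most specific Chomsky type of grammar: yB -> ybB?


LHS has context (more than one symbol) and |LHS| ≤ |RHS|
Classification: Type 1 (Context-Sensitive)


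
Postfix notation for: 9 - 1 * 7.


* has higher precedence, evaluate 1*7 first
Postfix: 9 1 7 * -


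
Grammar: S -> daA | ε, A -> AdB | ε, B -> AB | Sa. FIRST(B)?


Per alternative of B: FIRST(AB) = {a, d}; FIRST(Sa) = {a, d}
FIRST(B) = {a, d}


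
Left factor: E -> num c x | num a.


Common prefix: 'num'
Factored: E -> num E', E' -> c x | a


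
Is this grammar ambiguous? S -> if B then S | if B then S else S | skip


dangling else: 'if B then if B then skip else skip' parses two ways
Ambiguous


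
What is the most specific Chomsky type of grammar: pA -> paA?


LHS has context (more than one symbol) and |LHS| ≤ |RHS|
Classification: Type 1 (Context-Sensitive)


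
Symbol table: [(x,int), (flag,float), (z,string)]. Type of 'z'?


Lookup 'z' → type string


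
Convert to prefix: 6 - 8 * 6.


'*' binds tighter: tree is (- 6 (* 8 6))
Prefix: - 6 * 8 6


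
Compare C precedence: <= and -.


'-' is additive (level 9); '<=' is relational (level 7)
Higher level binds tighter
'-' has higher precedence than '<='


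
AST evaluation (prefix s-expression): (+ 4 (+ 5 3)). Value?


Evaluate inner: (+ 5 3) = 8
Evaluate root: (+ 4 8) = 12
Result: 12


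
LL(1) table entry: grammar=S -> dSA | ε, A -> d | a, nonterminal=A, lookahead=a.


For [A, a]: 'a' ∈ FIRST(a)
Entry: A -> a


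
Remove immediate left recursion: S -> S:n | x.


Left-recursive alternatives: S:n; non-recursive: x
Introduce S': S -> xS', S' -> :nS' | ε


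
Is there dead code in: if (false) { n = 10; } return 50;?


condition is constant false, so the whole block is unreachable
Dead: 'if (false) { n = 10; }'


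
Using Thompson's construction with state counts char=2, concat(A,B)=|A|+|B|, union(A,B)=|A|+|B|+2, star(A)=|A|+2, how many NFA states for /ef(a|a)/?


Syntax tree has 4 char leaf(s), 1 union(s), 0 star(s)
chars contribute 4×2 = 8; each union adds +2; each star adds +2
Total: 8 + 2 + 0 = 10 states


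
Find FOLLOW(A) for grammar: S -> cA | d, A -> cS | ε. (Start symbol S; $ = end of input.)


$ ∈ FOLLOW(S). For each A -> αBβ: add FIRST(β)\{ε} to FOLLOW(B); if β nullable, add FOLLOW(A).
FOLLOW(A) = {$}


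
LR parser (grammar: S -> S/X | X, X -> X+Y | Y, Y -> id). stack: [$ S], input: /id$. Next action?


shift '/' to continue S -> S/X
Action: shift


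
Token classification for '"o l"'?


Pattern: double-quoted sequence
Type: STRING_LITERAL


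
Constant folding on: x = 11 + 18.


11 + 18 = 29 at compile time
Optimized: x = 29


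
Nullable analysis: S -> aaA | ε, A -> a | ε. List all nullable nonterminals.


A nonterminal is nullable iff some alternative derives ε (directly, or every symbol in it is nullable)
Nullable: {A, S}


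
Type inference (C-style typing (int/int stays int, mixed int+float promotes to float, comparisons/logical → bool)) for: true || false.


Operand types: bool || bool
Rule: logical operators take bool operands and yield bool
Result type: bool


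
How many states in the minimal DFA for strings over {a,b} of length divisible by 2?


Track length mod 2: states 0..1, accept at 0
Minimal DFA: 2 states


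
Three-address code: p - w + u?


Break into single-operator statements:
t1 = p - w
t2 = t1 + u


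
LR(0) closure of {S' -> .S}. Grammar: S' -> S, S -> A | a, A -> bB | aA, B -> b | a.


Start: S' -> .S
For each item with dot before a nonterminal B, add B -> .γ for every B-production
Closure: [S' -> .S, S -> .A, S -> .a, A -> .bB, A -> .aA]


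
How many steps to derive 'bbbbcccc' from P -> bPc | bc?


Derivation: P => bPc => bbPcc => bbbPccc => bbbbcccc
Steps: 4


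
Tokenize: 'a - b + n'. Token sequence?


Scan left to right, longest-match per lexeme
Tokens: ID(a), OP(-), ID(b), OP(+), ID(n)


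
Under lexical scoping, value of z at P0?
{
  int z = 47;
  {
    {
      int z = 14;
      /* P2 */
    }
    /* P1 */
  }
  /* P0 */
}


z declared in the same block as P0
z = 47


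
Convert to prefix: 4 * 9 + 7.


left-to-right (same/higher precedence on left): tree is (+ (* 4 9) 7)
Prefix: + * 4 9 7


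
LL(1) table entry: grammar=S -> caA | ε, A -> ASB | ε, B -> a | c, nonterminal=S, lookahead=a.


For [S, a]: ε is nullable and 'a' ∈ FOLLOW(S)
Entry: S -> ε


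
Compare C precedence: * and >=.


'*' is multiplicative (level 10); '>=' is relational (level 7)
Higher level binds tighter
'*' has higher precedence than '>='


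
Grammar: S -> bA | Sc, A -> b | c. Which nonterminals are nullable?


A nonterminal is nullable iff some alternative derives ε (directly, or every symbol in it is nullable)
Nullable: {}


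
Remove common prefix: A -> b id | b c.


Common prefix: 'b'
Factored: A -> b A', A' -> id | c


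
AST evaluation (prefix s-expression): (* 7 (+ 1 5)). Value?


Evaluate inner: (+ 1 5) = 6
Evaluate root: (* 7 6) = 42
Result: 42


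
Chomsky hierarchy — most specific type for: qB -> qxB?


LHS has context (more than one symbol) and |LHS| ≤ |RHS|
Classification: Type 1 (Context-Sensitive)


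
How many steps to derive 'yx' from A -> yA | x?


Derivation: A => yA => yx
Steps: 2


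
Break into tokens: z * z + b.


Scan left to right, longest-match per lexeme
Tokens: ID(z), OP(*), ID(z), OP(+), ID(b)


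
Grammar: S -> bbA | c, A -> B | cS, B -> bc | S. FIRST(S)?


Per alternative of S: FIRST(bbA) = {b}; FIRST(c) = {c}
FIRST(S) = {b, c}


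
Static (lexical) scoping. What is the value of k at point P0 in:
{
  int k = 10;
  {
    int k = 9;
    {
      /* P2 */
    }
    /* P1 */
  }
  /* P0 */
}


k declared in the same block as P0
k = 10


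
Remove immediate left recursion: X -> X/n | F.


Left-recursive alternatives: X/n; non-recursive: F
Introduce X': X -> FX', X' -> /nX' | ε


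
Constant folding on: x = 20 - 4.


20 - 4 = 16 at compile time
Optimized: x = 16


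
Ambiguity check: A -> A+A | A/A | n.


'n+n/n' has two parse trees (no precedence encoded between + and /)
Ambiguous


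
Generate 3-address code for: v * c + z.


Break into single-operator statements:
t1 = v * c
t2 = t1 + z


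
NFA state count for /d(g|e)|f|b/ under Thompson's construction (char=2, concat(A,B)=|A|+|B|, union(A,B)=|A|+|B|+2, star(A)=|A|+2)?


Syntax tree has 5 char leaf(s), 3 union(s), 0 star(s)
chars contribute 5×2 = 10; each union adds +2; each star adds +2
Total: 10 + 6 + 0 = 16 states


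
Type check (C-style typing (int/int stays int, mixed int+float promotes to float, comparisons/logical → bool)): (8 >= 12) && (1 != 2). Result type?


Operand types: bool && bool
Rule: logical operators take bool operands and yield bool
Result type: bool


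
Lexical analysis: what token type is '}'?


Pattern: delimiter/punctuation
Type: PUNCTUATION


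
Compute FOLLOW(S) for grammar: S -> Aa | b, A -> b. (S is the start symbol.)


$ ∈ FOLLOW(S). For each A -> αBβ: add FIRST(β)\{ε} to FOLLOW(B); if β nullable, add FOLLOW(A).
FOLLOW(S) = {$}


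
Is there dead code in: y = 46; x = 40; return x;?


y is assigned but never read
Dead: 'y = 46'


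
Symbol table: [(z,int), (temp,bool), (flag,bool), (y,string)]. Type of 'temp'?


Lookup 'temp' → type bool


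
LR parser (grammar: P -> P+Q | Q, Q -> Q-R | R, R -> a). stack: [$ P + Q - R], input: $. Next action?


handle 'Q-R' on top
Action: reduce (Q -> Q-R)


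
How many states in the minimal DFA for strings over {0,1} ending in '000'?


Track the longest suffix of input matching a prefix of '000': 4 classes (prefixes of length 0..3)
Minimal DFA: 4 states


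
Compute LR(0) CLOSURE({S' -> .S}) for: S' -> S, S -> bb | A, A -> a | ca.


Start: S' -> .S
For each item with dot before a nonterminal B, add B -> .γ for every B-production
Closure: [S' -> .S, S -> .bb, S -> .A, A -> .a, A -> .ca]


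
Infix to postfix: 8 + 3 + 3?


Left to right (same or higher precedence on left)
Postfix: 8 3 + 3 +


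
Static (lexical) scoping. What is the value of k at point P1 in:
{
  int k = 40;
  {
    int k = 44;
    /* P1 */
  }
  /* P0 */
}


k declared in the same block as P1
k = 44


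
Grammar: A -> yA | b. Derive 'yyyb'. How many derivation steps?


Derivation: A => yA => yyA => yyyA => yyyb
Steps: 4


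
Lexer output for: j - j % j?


Scan left to right, longest-match per lexeme
Tokens: ID(j), OP(-), ID(j), OP(%), ID(j)


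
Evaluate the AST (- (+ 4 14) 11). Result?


Evaluate inner: (+ 4 14) = 18
Evaluate root: (- 18 11) = 7
Result: 7


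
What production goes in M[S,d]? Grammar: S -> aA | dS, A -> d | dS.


For [S, d]: 'd' ∈ FIRST(dS)
Entry: S -> dS


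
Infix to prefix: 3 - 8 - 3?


left-to-right (same/higher precedence on left): tree is (- (- 3 8) 3)
Prefix: - - 3 8 3


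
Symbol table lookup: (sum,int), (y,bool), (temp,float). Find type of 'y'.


Lookup 'y' → type bool


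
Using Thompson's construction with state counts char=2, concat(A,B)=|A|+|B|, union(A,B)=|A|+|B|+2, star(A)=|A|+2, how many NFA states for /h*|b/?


Syntax tree has 2 char leaf(s), 1 union(s), 1 star(s)
chars contribute 2×2 = 4; each union adds +2; each star adds +2
Total: 4 + 2 + 2 = 8 states


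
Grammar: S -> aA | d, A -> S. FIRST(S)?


Per alternative of S: FIRST(aA) = {a}; FIRST(d) = {d}
FIRST(S) = {a, d}


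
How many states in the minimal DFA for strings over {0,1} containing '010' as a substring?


KMP-style automaton: 3 progress states + 1 absorbing accept = 4
Minimal DFA: 4 states


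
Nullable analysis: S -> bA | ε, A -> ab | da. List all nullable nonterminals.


A nonterminal is nullable iff some alternative derives ε (directly, or every symbol in it is nullable)
Nullable: {S}


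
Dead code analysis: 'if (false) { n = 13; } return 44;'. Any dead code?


condition is constant false, so the whole block is unreachable
Dead: 'if (false) { n = 13; }'


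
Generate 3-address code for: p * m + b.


Break into single-operator statements:
t1 = p * m
t2 = t1 + b


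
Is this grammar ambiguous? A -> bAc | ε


balanced b^n…c^n: each string has a unique parse
Unambiguous


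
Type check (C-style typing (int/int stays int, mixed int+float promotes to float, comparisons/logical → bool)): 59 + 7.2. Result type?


Operand types: int + float
Rule: mixed int/float promotes to float; int/int stays int
Result type: float


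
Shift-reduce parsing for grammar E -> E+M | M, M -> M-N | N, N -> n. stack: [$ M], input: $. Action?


lookahead ∉ {-} so M won't extend; reduce E -> M
Action: reduce (E -> M)


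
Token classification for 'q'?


Pattern: letter/underscore followed by alphanumerics, not a keyword
Type: IDENTIFIER


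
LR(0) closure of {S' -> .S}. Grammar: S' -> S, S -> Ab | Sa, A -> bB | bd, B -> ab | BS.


Start: S' -> .S
For each item with dot before a nonterminal B, add B -> .γ for every B-production
Closure: [S' -> .S, S -> .Ab, S -> .Sa, A -> .bB, A -> .bd]


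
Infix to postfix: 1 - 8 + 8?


Left to right (same or higher precedence on left)
Postfix: 1 8 - 8 +


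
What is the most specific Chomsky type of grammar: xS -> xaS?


LHS has context (more than one symbol) and |LHS| ≤ |RHS|
Classification: Type 1 (Context-Sensitive)


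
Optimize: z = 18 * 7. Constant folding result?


18 * 7 = 126 at compile time
Optimized: z = 126


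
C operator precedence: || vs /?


'/' is multiplicative (level 10); '||' is logical OR (level 1)
Higher level binds tighter
'/' has higher precedence than '||'


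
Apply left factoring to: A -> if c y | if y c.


Common prefix: 'if'
Factored: A -> if A', A' -> c y | y c


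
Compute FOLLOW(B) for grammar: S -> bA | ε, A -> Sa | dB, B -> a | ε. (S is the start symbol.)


$ ∈ FOLLOW(S). For each A -> αBβ: add FIRST(β)\{ε} to FOLLOW(B); if β nullable, add FOLLOW(A).
FOLLOW(B) = {$, a}


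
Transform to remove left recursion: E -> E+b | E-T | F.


Left-recursive alternatives: E+b, E-T; non-recursive: F
Introduce E': E -> FE', E' -> +bE' | -TE' | ε


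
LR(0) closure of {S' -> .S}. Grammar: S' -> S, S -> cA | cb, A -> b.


Start: S' -> .S
For each item with dot before a nonterminal B, add B -> .γ for every B-production
Closure: [S' -> .S, S -> .cA, S -> .cb]


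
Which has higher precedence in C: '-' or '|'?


'-' is additive (level 9); '|' is bitwise OR (level 3)
Higher level binds tighter
'-' has higher precedence than '|'


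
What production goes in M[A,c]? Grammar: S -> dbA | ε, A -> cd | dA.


For [A, c]: 'c' ∈ FIRST(cd)
Entry: A -> cd


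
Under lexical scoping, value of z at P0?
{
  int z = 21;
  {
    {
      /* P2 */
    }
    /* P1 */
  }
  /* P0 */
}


z declared in the same block as P0
z = 21


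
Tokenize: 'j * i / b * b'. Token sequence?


Scan left to right, longest-match per lexeme
Tokens: ID(j), OP(*), ID(i), OP(/), ID(b), OP(*), ID(b)


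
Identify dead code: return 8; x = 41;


statement follows a return and is unreachable
Dead: 'x = 41'


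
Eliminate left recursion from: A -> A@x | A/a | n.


Left-recursive alternatives: A@x, A/a; non-recursive: n
Introduce A': A -> nA', A' -> @xA' | /aA' | ε


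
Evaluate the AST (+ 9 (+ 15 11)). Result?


Evaluate inner: (+ 15 11) = 26
Evaluate root: (+ 9 26) = 35
Result: 35


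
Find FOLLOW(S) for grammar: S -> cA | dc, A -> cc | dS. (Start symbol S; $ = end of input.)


$ ∈ FOLLOW(S). For each A -> αBβ: add FIRST(β)\{ε} to FOLLOW(B); if β nullable, add FOLLOW(A).
FOLLOW(S) = {$}


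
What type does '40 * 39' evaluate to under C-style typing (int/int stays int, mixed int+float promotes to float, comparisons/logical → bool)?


Operand types: int * int
Rule: mixed int/float promotes to float; int/int stays int
Result type: int


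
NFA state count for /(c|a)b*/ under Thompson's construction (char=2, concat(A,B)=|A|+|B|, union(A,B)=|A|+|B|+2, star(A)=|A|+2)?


Syntax tree has 3 char leaf(s), 1 union(s), 1 star(s)
chars contribute 3×2 = 6; each union adds +2; each star adds +2
Total: 6 + 2 + 2 = 10 states


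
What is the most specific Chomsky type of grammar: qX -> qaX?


LHS has context (more than one symbol) and |LHS| ≤ |RHS|
Classification: Type 1 (Context-Sensitive)


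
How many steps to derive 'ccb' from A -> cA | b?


Derivation: A => cA => ccA => ccb
Steps: 3


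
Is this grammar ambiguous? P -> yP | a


right-linear, alternatives start with distinct terminals 'y' vs 'a': unique leftmost derivation
Unambiguous


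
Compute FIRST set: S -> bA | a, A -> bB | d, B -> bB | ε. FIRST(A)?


Per alternative of A: FIRST(bB) = {b}; FIRST(d) = {d}
FIRST(A) = {b, d}


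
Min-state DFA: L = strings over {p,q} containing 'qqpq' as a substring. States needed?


KMP-style automaton: 4 progress states + 1 absorbing accept = 5
Minimal DFA: 5 states


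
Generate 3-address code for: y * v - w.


Break into single-operator statements:
t1 = y * v
t2 = t1 - w


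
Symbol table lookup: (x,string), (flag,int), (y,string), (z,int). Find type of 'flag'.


Lookup 'flag' → type int


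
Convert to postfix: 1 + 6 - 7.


Left to right (same or higher precedence on left)
Postfix: 1 6 + 7 -


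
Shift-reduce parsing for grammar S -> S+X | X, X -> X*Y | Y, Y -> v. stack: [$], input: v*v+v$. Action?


no handle on stack; shift 'v'
Action: shift


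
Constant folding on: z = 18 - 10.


18 - 10 = 8 at compile time
Optimized: z = 8


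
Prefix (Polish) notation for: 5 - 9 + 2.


left-to-right (same/higher precedence on left): tree is (+ (- 5 9) 2)
Prefix: + - 5 9 2


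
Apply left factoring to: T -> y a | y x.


Common prefix: 'y'
Factored: T -> y T', T' -> a | x


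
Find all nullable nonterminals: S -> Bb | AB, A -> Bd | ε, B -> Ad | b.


A nonterminal is nullable iff some alternative derives ε (directly, or every symbol in it is nullable)
Nullable: {A}


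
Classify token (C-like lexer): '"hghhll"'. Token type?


Pattern: double-quoted sequence
Type: STRING_LITERAL


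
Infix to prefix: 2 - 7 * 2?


'*' binds tighter: tree is (- 2 (* 7 2))
Prefix: - 2 * 7 2


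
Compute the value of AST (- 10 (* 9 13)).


Evaluate inner: (* 9 13) = 117
Evaluate root: (- 10 117) = -107
Result: -107


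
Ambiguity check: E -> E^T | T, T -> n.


precedence layered via separate nonterminal T: deterministic
Unambiguous


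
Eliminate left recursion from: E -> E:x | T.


Left-recursive alternatives: E:x; non-recursive: T
Introduce E': E -> TE', E' -> :xE' | ε


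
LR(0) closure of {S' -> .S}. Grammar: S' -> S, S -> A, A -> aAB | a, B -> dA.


Start: S' -> .S
For each item with dot before a nonterminal B, add B -> .γ for every B-production
Closure: [S' -> .S, S -> .A, A -> .aAB, A -> .a]


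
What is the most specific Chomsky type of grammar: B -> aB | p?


Right-linear: every RHS is a terminal or a terminal followed by one nonterminal
Classification: Type 3 (Regular)


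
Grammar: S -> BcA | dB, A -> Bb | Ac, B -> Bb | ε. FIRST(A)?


Per alternative of A: FIRST(Bb) = {b}; FIRST(Ac) = {b}
FIRST(A) = {b}


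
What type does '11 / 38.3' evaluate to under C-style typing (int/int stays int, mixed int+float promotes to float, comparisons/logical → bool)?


Operand types: int / float
Rule: mixed int/float promotes to float; int/int stays int
Result type: float


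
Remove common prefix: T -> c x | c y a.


Common prefix: 'c'
Factored: T -> c T', T' -> x | y a


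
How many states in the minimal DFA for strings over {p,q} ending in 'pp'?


Track the longest suffix of input matching a prefix of 'pp': 3 classes (prefixes of length 0..2)
Minimal DFA: 3 states


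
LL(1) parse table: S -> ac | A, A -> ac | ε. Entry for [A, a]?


For [A, a]: 'a' ∈ FIRST(ac)
Entry: A -> ac


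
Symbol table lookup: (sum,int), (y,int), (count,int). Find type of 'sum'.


Lookup 'sum' → type int


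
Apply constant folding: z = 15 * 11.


15 * 11 = 165 at compile time
Optimized: z = 165


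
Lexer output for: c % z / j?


Scan left to right, longest-match per lexeme
Tokens: ID(c), OP(%), ID(z), OP(/), ID(j)


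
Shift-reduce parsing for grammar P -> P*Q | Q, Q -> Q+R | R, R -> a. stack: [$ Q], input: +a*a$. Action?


shift '+' to continue Q -> Q+R
Action: shift


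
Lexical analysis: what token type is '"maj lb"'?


Pattern: double-quoted sequence
Type: STRING_LITERAL


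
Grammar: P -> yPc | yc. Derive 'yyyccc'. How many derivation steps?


Derivation: P => yPc => yyPcc => yyyccc
Steps: 3


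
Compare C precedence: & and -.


'-' is additive (level 9); '&' is bitwise AND (level 5)
Higher level binds tighter
'-' has higher precedence than '&'


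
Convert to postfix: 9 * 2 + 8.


Left to right (same or higher precedence on left)
Postfix: 9 2 * 8 +


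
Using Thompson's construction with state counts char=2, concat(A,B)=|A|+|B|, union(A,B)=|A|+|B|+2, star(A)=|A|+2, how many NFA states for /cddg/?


Syntax tree has 4 char leaf(s), 0 union(s), 0 star(s)
chars contribute 4×2 = 8; each union adds +2; each star adds +2
Total: 8 + 0 + 0 = 8 states


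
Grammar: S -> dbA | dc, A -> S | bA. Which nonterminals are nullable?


A nonterminal is nullable iff some alternative derives ε (directly, or every symbol in it is nullable)
Nullable: {}


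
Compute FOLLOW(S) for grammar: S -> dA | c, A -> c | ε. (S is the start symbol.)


$ ∈ FOLLOW(S). For each A -> αBβ: add FIRST(β)\{ε} to FOLLOW(B); if β nullable, add FOLLOW(A).
FOLLOW(S) = {$}


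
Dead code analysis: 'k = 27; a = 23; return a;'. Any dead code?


k is assigned but never read
Dead: 'k = 27'


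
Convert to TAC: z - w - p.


Break into single-operator statements:
t1 = z - w
t2 = t1 - p


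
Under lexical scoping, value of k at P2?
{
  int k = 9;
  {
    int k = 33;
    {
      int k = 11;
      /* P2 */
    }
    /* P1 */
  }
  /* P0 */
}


k declared in the same block as P2
k = 11


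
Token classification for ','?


Pattern: delimiter/punctuation
Type: PUNCTUATION


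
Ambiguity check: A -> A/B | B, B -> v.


precedence layered via separate nonterminal B: deterministic
Unambiguous


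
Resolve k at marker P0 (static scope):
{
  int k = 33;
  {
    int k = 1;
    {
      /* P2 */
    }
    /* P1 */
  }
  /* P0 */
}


k declared in the same block as P0
k = 33


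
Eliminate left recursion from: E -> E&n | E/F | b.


Left-recursive alternatives: E&n, E/F; non-recursive: b
Introduce E': E -> bE', E' -> &nE' | /FE' | ε


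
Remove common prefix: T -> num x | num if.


Common prefix: 'num'
Factored: T -> num T', T' -> x | if


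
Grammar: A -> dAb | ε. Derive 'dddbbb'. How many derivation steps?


Derivation: A => dAb => ddAbb => dddAbbb => dddbbb
Steps: 4


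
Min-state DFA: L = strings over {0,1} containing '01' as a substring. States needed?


KMP-style automaton: 2 progress states + 1 absorbing accept = 3
Minimal DFA: 3 states


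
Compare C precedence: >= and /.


'/' is multiplicative (level 10); '>=' is relational (level 7)
Higher level binds tighter
'/' has higher precedence than '>='


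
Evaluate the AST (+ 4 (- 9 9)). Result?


Evaluate inner: (- 9 9) = 0
Evaluate root: (+ 4 0) = 4
Result: 4


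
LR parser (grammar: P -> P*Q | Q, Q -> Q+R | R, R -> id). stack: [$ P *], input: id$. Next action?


no handle ('P*' is not any RHS); shift 'id'
Action: shift


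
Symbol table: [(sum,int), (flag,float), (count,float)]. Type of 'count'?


Lookup 'count' → type float


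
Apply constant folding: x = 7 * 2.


7 * 2 = 14 at compile time
Optimized: x = 14


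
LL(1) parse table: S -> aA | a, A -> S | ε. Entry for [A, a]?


For [A, a]: 'a' ∈ FIRST(S)
Entry: A -> S


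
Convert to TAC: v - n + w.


Break into single-operator statements:
t1 = v - n
t2 = t1 + w


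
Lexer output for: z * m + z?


Scan left to right, longest-match per lexeme
Tokens: ID(z), OP(*), ID(m), OP(+), ID(z)


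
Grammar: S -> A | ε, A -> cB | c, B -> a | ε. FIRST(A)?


Per alternative of A: FIRST(cB) = {c}; FIRST(c) = {c}
FIRST(A) = {c}


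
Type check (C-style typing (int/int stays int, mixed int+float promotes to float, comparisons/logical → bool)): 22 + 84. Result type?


Operand types: int + int
Rule: mixed int/float promotes to float; int/int stays int
Result type: int


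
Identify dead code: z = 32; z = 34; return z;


first assignment to z is overwritten before any read
Dead: 'z = 32'


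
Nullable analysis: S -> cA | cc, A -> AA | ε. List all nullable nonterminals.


A nonterminal is nullable iff some alternative derives ε (directly, or every symbol in it is nullable)
Nullable: {A}


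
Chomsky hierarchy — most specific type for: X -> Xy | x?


Left-linear: every RHS is a terminal or one nonterminal followed by a terminal
Classification: Type 3 (Regular)


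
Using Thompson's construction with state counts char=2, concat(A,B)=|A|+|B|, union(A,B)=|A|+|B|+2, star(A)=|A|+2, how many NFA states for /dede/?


Syntax tree has 4 char leaf(s), 0 union(s), 0 star(s)
chars contribute 4×2 = 8; each union adds +2; each star adds +2
Total: 8 + 0 + 0 = 8 states


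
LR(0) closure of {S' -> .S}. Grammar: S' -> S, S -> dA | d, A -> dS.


Start: S' -> .S
For each item with dot before a nonterminal B, add B -> .γ for every B-production
Closure: [S' -> .S, S -> .dA, S -> .d]


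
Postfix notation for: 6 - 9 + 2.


Left to right (same or higher precedence on left)
Postfix: 6 9 - 2 +


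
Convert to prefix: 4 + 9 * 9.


'*' binds tighter: tree is (+ 4 (* 9 9))
Prefix: + 4 * 9 9


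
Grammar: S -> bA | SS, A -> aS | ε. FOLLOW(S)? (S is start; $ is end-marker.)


$ ∈ FOLLOW(S). For each A -> αBβ: add FIRST(β)\{ε} to FOLLOW(B); if β nullable, add FOLLOW(A).
FOLLOW(S) = {$, b}


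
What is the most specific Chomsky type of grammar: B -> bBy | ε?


Single nonterminal LHS, but b^n y^n is not regular
Classification: Type 2 (Context-Free)


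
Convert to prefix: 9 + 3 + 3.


left-to-right (same/higher precedence on left): tree is (+ (+ 9 3) 3)
Prefix: + + 9 3 3


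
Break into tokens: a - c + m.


Scan left to right, longest-match per lexeme
Tokens: ID(a), OP(-), ID(c), OP(+), ID(m)


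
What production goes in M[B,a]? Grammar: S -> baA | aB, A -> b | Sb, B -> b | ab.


For [B, a]: 'a' ∈ FIRST(ab)
Entry: B -> ab


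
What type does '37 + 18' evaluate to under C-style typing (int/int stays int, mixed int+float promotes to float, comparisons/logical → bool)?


Operand types: int + int
Rule: mixed int/float promotes to float; int/int stays int
Result type: int


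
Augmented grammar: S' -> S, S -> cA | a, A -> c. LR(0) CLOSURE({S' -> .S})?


Start: S' -> .S
For each item with dot before a nonterminal B, add B -> .γ for every B-production
Closure: [S' -> .S, S -> .cA, S -> .a]


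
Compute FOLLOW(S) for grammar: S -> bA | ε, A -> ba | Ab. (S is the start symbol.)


$ ∈ FOLLOW(S). For each A -> αBβ: add FIRST(β)\{ε} to FOLLOW(B); if β nullable, add FOLLOW(A).
FOLLOW(S) = {$}


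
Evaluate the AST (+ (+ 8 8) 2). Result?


Evaluate inner: (+ 8 8) = 16
Evaluate root: (+ 16 2) = 18
Result: 18


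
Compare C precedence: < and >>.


'>>' is shift (level 8); '<' is relational (level 7)
Higher level binds tighter
'>>' has higher precedence than '<'


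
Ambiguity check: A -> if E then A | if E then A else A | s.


dangling else: 'if E then if E then s else s' parses two ways
Ambiguous


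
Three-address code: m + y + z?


Break into single-operator statements:
t1 = m + y
t2 = t1 + z


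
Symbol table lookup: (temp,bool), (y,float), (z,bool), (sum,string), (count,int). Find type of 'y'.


Lookup 'y' → type float


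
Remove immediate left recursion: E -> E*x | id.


Left-recursive alternatives: E*x; non-recursive: id
Introduce E': E -> idE', E' -> *xE' | ε


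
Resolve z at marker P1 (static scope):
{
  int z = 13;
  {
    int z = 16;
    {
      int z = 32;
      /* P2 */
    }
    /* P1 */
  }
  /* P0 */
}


z declared in the same block as P1
z = 16


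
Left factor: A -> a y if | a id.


Common prefix: 'a'
Factored: A -> a A', A' -> y if | id


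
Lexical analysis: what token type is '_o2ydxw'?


Pattern: letter/underscore followed by alphanumerics, not a keyword
Type: IDENTIFIER


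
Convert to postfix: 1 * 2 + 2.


Left to right (same or higher precedence on left)
Postfix: 1 2 * 2 +


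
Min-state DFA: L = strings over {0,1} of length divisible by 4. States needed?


Track length mod 4: states 0..3, accept at 0
Minimal DFA: 4 states


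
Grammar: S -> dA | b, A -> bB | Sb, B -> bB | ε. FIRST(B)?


Per alternative of B: FIRST(bB) = {b}; FIRST(ε) = {ε}
FIRST(B) = {b, ε}


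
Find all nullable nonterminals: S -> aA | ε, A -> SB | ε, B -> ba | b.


A nonterminal is nullable iff some alternative derives ε (directly, or every symbol in it is nullable)
Nullable: {A, S}


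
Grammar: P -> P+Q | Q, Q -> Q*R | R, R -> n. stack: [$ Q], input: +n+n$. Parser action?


lookahead ∉ {*} so Q won't extend; reduce P -> Q
Action: reduce (P -> Q)


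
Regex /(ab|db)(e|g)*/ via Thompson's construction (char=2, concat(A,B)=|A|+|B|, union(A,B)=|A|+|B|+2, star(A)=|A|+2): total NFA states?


Syntax tree has 6 char leaf(s), 2 union(s), 1 star(s)
chars contribute 6×2 = 12; each union adds +2; each star adds +2
Total: 12 + 4 + 2 = 18 states


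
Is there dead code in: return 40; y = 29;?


statement follows a return and is unreachable
Dead: 'y = 29'


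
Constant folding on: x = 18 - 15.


18 - 15 = 3 at compile time
Optimized: x = 3


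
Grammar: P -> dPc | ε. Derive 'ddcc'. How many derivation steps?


Derivation: P => dPc => ddPcc => ddcc
Steps: 3


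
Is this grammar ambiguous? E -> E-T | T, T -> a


precedence layered via separate nonterminal T: deterministic
Unambiguous


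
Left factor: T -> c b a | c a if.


Common prefix: 'c'
Factored: T -> c T', T' -> b a | a if


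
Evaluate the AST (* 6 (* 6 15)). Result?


Evaluate inner: (* 6 15) = 90
Evaluate root: (* 6 90) = 540
Result: 540


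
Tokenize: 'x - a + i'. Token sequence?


Scan left to right, longest-match per lexeme
Tokens: ID(x), OP(-), ID(a), OP(+), ID(i)


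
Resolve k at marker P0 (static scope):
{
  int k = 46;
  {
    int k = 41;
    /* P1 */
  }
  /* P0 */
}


k declared in the same block as P0
k = 46
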